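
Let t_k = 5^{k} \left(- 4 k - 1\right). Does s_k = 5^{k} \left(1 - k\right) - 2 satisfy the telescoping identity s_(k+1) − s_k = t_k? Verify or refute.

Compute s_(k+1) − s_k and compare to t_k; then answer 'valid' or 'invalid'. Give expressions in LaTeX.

s_(k+1) = -5*5**k*k - 2
s_(k+1) − s_k = 5**k*(-4*k - 1)
(s_(k+1) − s_k) − t_k = 0

valid (s_(k+1) − s_k reduces to t_k)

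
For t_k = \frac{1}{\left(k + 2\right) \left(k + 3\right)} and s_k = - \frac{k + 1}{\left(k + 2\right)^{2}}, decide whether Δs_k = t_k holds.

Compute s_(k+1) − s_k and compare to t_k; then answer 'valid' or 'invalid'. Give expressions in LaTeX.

s_(k+1) = (-k - 2)/(k + 3)**2
s_(k+1) − s_k = ((k + 1)*(k + 3)**2 - (k + 2)**3)/((k + 2)**2*(k + 3)**2)
(s_(k+1) − s_k) − t_k = (-2*k - 5)/(k**4 + 10*k**3 + 37*k**2 + 60*k + 36)

Invalid: residual \frac{- 2 k - 5}{k^{4} + 10 k^{3} + 37 k^{2} + 60 k + 36} ≠ 0.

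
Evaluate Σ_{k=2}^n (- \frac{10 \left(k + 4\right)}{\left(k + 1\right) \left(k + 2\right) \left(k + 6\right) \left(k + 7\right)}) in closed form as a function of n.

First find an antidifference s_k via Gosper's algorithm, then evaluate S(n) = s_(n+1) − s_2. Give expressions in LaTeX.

r(k) = (k + 1)*(k + 5)*(k + 6)/((k + 3)*(k + 4)*(k + 8)) after simplifying.
Gosper form: A/B · C(k+1)/C(k) with A=k + 1, B=k + 8, C=k**4 + 16*k**3 + 95*k**2 + 248*k + 240.
Key eq: (k + 1)·f(k+1) = (k + 7)·f(k) + (k**4 + 16*k**3 + 95*k**2 + 248*k + 240).
From deg A=1, deg B=1, deg C=4: d=6.
Solving with deg f ≤ 6: f(k) = k*(k + 2)*(k + 3)*(k + 4)*(k + 5)*(k + 7)/12.
So s_k = (B(k−1)f/C)·t_k = (k*(k + 2)*(k + 7)**2/(12*(k + 4)))·t_k = 5*k*(-k - 7)/(6*(k**2 + 7*k + 6)).
Verify: 10*(-k - 4)/(k**4 + 16*k**3 + 83*k**2 + 152*k + 84) matches t_k.
s_(n+1) = 5*(-n**2 - 9*n - 8)/(6*(n**2 + 9*n + 14)) and s_(2) = -5/8, so S(n) = 5*(-n**2 - 9*n + 10)/(24*(n**2 + 9*n + 14)).

S(n) = \frac{5 \left(- n^{2} - 9 n + 10\right)}{24 \left(n^{2} + 9 n + 14\right)}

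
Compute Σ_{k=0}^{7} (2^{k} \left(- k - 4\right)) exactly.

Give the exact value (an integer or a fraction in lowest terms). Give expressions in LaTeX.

t_(k+1)/t_k = 2*(k + 5)/(k + 4).
Gosper form: A/B · C(k+1)/C(k) with A=2, B=1, C=k + 4.
Need (2)·f(k+1) − (1)·f(k) = k + 4.
Degrees (0,0,1) ⇒ d ≤ 1.
Match coefficients ⇒ f(k) = k + 2.
Certificate R = B(k−1)f/C = (k + 2)/(k + 4) gives s_k = 2**k*(-k - 2).
s_(k+1) − s_k = 2**k*(-k - 4) = t_k.
Σ_(k=0)^(7) t_k = s_(8) − s_(0) = -2560 − (-2) = -2558.

Σ = -2558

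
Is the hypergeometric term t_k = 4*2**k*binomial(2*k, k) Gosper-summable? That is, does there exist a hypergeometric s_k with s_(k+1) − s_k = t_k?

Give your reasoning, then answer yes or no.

No — negative degree bound, so no certificate f.

Step 1: r(k) = 4*(2*k + 1)/(k + 1).
Factor: A=8*k + 4; B=k + 1; C=1.
Solve (8*k + 4)·f(k+1) − (k)·f(k) = 1.
Bound: deg f ≤ -1.
d = -1 < 0 ⇒ no nonzero polynomial f; not summable.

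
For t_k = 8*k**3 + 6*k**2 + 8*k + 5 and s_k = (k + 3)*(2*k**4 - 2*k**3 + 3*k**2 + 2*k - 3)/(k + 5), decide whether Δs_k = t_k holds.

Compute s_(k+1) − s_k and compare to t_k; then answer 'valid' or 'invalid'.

Invalid: residual 2*(-6*k**4 - 48*k**3 - 35*k**2 - 43*k - 28)/(k**2 + 11*k + 30) ≠ 0.

s_(k+1) = (2*k**5 + 14*k**4 + 33*k**3 + 46*k**2 + 42*k + 8)/(k + 6)
s_(k+1) − s_k = (8*k**5 + 82*k**4 + 218*k**3 + 203*k**2 + 209*k + 94)/(k**2 + 11*k + 30)
(s_(k+1) − s_k) − t_k = 2*(-6*k**4 - 48*k**3 - 35*k**2 - 43*k - 28)/(k**2 + 11*k + 30)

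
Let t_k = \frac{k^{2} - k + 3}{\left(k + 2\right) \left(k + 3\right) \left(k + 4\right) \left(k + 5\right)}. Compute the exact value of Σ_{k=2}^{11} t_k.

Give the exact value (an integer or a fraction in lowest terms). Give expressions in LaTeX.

The ratio is (k + 2)*(-k + (k + 1)**2 + 2)/((k + 6)*(k**2 - k + 3)).
Gosper form: A/B · C(k+1)/C(k) with A=k + 2, B=k + 6, C=k**2 - k + 3.
Need (k + 2)·f(k+1) − (k + 5)·f(k) = k**2 - k + 3.
From deg A=1, deg B=1, deg C=2: d=3.
Solving with deg f ≤ 3: f(k) = k*(k**2 + k + 10)/8.
So s_k = (B(k−1)f/C)·t_k = (k*(k + 5)*(k**2 + k + 10)/(8*(k**2 - k + 3)))·t_k = k*(k**2 + k + 10)/(8*(k + 2)*(k + 3)*(k + 4)).
Δs = (k**2 - k + 3)/(k**4 + 14*k**3 + 71*k**2 + 154*k + 120), as required.
Sum = s_(12) − s_(2); s_(12) = 83/1120, s_(2) = 1/30 ⇒ 137/3360.

Σ = 137/3360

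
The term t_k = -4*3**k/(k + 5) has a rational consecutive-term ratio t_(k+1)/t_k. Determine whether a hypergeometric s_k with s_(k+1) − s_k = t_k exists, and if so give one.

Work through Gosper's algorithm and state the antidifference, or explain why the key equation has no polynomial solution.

r(k) = 3*(k + 5)/(k + 6) after simplifying.
So A=3*k + 15 and B=k + 6, with C=1.
Need (3*k + 15)·f(k+1) − (k + 5)·f(k) = 1.
Bound: deg f ≤ -1.
deg f ≤ -1 is impossible — no certificate.

not Gosper-summable; s_k does not exist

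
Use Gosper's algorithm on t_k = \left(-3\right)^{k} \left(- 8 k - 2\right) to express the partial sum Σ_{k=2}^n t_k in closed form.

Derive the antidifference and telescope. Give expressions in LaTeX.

Ratio r(k) = 3*(-4*k - 5)/(4*k + 1).
So A=-3 and B=1, with C=k + 1/4.
Need (-3)·f(k+1) − (1)·f(k) = k + 1/4.
Degrees (0,0,1) ⇒ d ≤ 1.
Solving with deg f ≤ 1: f(k) = -(2*k - 1)/8.
Get s_k = R·t_k = (-3)**k*(2*k - 1) with R(k) = B(k−1)f(k)/C(k) = -(2*k - 1)/(2*(4*k + 1)).
s_(k+1) − s_k = (-3)**k*(-8*k - 2) = t_k.
Σ_(k=2)^n t_k = s_(n+1) − s_(2) = ((-3)**(n + 1)*(2*n + 1)) − (27), i.e. -6*(-3)**n*n - 3*(-3)**n - 27.

S(n) = - 6 \left(-3\right)^{n} n - 3 \left(-3\right)^{n} - 27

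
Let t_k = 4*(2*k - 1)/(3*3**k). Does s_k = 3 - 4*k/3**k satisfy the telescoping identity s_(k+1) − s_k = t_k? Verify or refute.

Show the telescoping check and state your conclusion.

valid; difference matches t_k

s_(k+1) = 3 - 4*(k + 1)/(3*3**k)
s_(k+1) − s_k = 4*(2*k - 1)/(3*3**k)
(s_(k+1) − s_k) − t_k = 0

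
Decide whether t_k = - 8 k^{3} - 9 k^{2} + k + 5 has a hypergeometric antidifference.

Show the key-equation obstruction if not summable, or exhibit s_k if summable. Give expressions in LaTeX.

r(k) = (8*k**3 + 33*k**2 + 41*k + 11)/(8*k**3 + 9*k**2 - k - 5) after simplifying.
Gosper form: A/B · C(k+1)/C(k) with A=1, B=1, C=k**3 + 9*k**2/8 - k/8 - 5/8.
Solve (1)·f(k+1) − (1)·f(k) = k**3 + 9*k**2/8 - k/8 - 5/8.
d = 4 from the (0,0,3) case.
Solving with deg f ≤ 4: f(k) = k*(2*k**3 - k**2 - 3*k - 3)/8.
Get s_k = R·t_k = k*(-2*k**3 + k**2 + 3*k + 3) with R(k) = B(k−1)f(k)/C(k) = k*(2*k**3 - k**2 - 3*k - 3)/(8*k**3 + 9*k**2 - k - 5).
s_(k+1) − s_k = -8*k**3 - 9*k**2 + k + 5 = t_k.

Yes. s_k = k \left(- 2 k^{3} + k^{2} + 3 k + 3\right).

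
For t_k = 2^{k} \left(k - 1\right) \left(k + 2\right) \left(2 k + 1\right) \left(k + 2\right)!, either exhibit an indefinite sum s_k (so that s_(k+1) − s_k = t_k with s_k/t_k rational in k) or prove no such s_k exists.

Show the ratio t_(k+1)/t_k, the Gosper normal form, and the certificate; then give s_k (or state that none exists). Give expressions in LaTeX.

Ratio r(k) = 2*k*(k + 3)**2*(2*k + 3)/((k - 1)*(k + 2)*(2*k + 1)).
Factor: A=2*k + 6; B=1; C=k**3 + 3*k**2/2 - 3*k/2 - 1.
Solve (2*k + 6)·f(k+1) − (1)·f(k) = k**3 + 3*k**2/2 - 3*k/2 - 1.
d = 2 from the (1,0,3) case.
A polynomial solution: f(k) = (k - 2)*(k - 1)/2.
Then R = B(k−1)f/C = (k - 2)/((k + 2)*(2*k + 1)), so s_k = R(k)·t_k = 2**k*(k - 2)*(k - 1)*factorial(k + 2).
Δs = 2**k*(k - 1)*(k + 2)*(2*k + 1)*factorial(k + 2), as required.

s_k = 2^{k} \left(k - 2\right) \left(k - 1\right) \left(k + 2\right)!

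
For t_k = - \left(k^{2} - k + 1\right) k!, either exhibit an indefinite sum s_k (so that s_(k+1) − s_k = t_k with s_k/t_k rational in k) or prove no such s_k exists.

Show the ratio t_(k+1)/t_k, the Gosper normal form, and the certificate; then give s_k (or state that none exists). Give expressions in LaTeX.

s_k = - \left(k - 2\right) k!

Compute t_(k+1)/t_k: get -(k + 1)*(k - (k + 1)**2)/(k**2 - k + 1).
A = k + 1, B = 1, C = k**2 - k + 1.
Key eq: (k + 1)·f(k+1) = (1)·f(k) + (k**2 - k + 1).
Degrees (1,0,2) ⇒ d ≤ 1.
Match coefficients ⇒ f(k) = k - 2.
So s_k = (B(k−1)f/C)·t_k = ((k - 2)/(k**2 - k + 1))·t_k = -(k - 2)*factorial(k).
Δs = -(k**2 - k + 1)*factorial(k), as required.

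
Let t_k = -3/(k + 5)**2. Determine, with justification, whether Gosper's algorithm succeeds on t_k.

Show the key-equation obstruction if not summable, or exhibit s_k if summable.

Compute t_(k+1)/t_k: get (k + 5)**2/(k + 6)**2.
Gosper form: A/B · C(k+1)/C(k) with A=k**2 + 10*k + 25, B=k**2 + 12*k + 36, C=1.
Key eq: (k**2 + 10*k + 25)·f(k+1) = (k**2 + 10*k + 25)·f(k) + (1).
Degrees (2,2,0) ⇒ d ≤ 0.
f = c0 ⇒ A·f(k+1) − B(k−1)·f(k) − C = -1. The system {-1 = 0} is inconsistent; no antidifference.

No — t_k has no hypergeometric antidifference.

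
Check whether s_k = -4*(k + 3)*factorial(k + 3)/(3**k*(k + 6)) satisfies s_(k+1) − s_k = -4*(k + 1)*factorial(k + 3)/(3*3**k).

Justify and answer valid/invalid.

s_(k+1) = -4*(k + 4)*factorial(k + 4)/(3*3**k*(k + 7))
s_(k+1) − s_k = -4*(k**3 + 11*k**2 + 34*k + 33)*factorial(k + 3)/(3*3**k*(k + 6)*(k + 7))
(s_(k+1) − s_k) − t_k = 4*(k**2 + 7*k + 3)*factorial(k + 3)/(3**k*(k + 6)*(k + 7))

Invalid: residual 4*(k**2 + 7*k + 3)*factorial(k + 3)/(3**k*(k + 6)*(k + 7)) ≠ 0.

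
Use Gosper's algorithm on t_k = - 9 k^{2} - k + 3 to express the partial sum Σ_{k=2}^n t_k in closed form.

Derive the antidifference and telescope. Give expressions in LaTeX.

S(n) = - 3 n^{3} - 5 n^{2} + n + 7

t_(k+1)/t_k = (k + 9*(k + 1)**2 - 2)/(9*k**2 + k - 3).
Gosper form: A/B · C(k+1)/C(k) with A=1, B=1, C=k**2 + k/9 - 1/3.
f must satisfy (1)·f(k+1) − (1)·f(k) = k**2 + k/9 - 1/3.
deg f ≤ 3 (via 0,0,2).
Solve for f: f(k) = k*(3*k**2 - 4*k - 2)/9 (degree 3 ≤ 3).
Then R = B(k−1)f/C = k*(3*k**2 - 4*k - 2)/(9*k**2 + k - 3), so s_k = R(k)·t_k = k*(-3*k**2 + 4*k + 2).
Verify: -9*k**2 - k + 3 matches t_k.
Σ_(k=2)^n t_k = s_(n+1) − s_(2) = (-3*n**3 - 5*n**2 + n + 3) − (-4), i.e. -3*n**3 - 5*n**2 + n + 7.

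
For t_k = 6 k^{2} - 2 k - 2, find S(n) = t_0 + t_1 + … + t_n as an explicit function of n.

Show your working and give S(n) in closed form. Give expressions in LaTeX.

S(n) = 2 n^{3} + 2 n^{2} - 2 n - 2

t_(k+1)/t_k = (k - 3*(k + 1)**2 + 2)/(-3*k**2 + k + 1).
Take A(k)=1, B(k)=1, C(k)=k**2 - k/3 - 1/3.
Solve (1)·f(k+1) − (1)·f(k) = k**2 - k/3 - 1/3.
Degrees (0,0,2) ⇒ d ≤ 3.
Solving with deg f ≤ 3: f(k) = k**2*(k - 2)/3.
So s_k = (B(k−1)f/C)·t_k = (k**2*(k - 2)/(3*k**2 - k - 1))·t_k = 2*k**2*(k - 2).
s_(k+1) − s_k = 6*k**2 - 2*k - 2 = t_k.
Evaluate: s_(n+1) = 2*n**3 + 2*n**2 - 2*n - 2; subtract s_(0) = 0 ⇒ S(n) = 2*n**3 + 2*n**2 - 2*n - 2.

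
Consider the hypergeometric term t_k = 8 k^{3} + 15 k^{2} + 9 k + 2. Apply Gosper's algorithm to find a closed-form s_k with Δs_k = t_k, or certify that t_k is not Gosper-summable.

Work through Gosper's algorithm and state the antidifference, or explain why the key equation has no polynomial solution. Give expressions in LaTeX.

t_(k+1)/t_k = (8*k**3 + 39*k**2 + 63*k + 34)/(8*k**3 + 15*k**2 + 9*k + 2).
A = 1, B = 1, C = k**3 + 15*k**2/8 + 9*k/8 + 1/4.
Set up (1)·f(k+1) − (1)·f(k) − (k**3 + 15*k**2/8 + 9*k/8 + 1/4) = 0.
Degrees (0,0,3) ⇒ d ≤ 4.
Solve for f: f(k) = k**2*(k + 1)*(2*k - 1)/8 (degree 4 ≤ 4).
Then R = B(k−1)f/C = k**2*(2*k - 1)/(8*k**2 + 7*k + 2), so s_k = R(k)·t_k = k**2*(2*k**2 + k - 1).
s_(k+1) − s_k = 8*k**3 + 15*k**2 + 9*k + 2 = t_k.

s_k = k^{2} \left(2 k^{2} + k - 1\right)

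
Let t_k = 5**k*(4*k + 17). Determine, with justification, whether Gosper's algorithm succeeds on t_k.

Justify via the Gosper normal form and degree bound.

Yes. s_k = 5**k*(k + 3).

Compute t_(k+1)/t_k: get 5*(4*k + 21)/(4*k + 17).
So A=5 and B=1, with C=k + 17/4.
Solve (5)·f(k+1) − (1)·f(k) = k + 17/4.
Degrees (0,0,1) ⇒ d ≤ 1.
Solve for f: f(k) = (k + 3)/4 (degree 1 ≤ 1).
R(k) = B(k−1)·f(k)/C(k) = (k + 3)/(4*k + 17); s_k = R·t_k = 5**k*(k + 3).
Check: Δs_k = 5**k*(4*k + 17). ✓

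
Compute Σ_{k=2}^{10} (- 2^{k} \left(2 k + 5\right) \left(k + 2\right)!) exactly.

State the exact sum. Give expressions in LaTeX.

Σ = -12752938598304

r(k) = 2*(k + 3)*(2*k + 7)/(2*k + 5) after simplifying.
Normal form (A,B,C) = (2*k + 6, 1, k + 5/2).
f must satisfy (2*k + 6)·f(k+1) − (1)·f(k) = k + 5/2.
d = 0 from the (1,0,1) case.
Coefficient equations give f(k) = 1/2.
Get s_k = R·t_k = -2**k*factorial(k + 2) with R(k) = B(k−1)f(k)/C(k) = 1/(2*k + 5).
Verify: -2**k*(2*k + 5)*factorial(k + 2) matches t_k.
Sum = s_(11) − s_(2); s_(11) = -12752938598400, s_(2) = -96 ⇒ -12752938598304.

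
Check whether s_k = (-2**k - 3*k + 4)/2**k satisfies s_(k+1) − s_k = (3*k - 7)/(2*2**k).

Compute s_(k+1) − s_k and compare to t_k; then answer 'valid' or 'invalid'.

Valid: the claim telescopes to t_k.

s_(k+1) = (-2*2**k - 3*k + 1)/(2*2**k)
s_(k+1) − s_k = (3*k - 7)/(2*2**k)
(s_(k+1) − s_k) − t_k = 0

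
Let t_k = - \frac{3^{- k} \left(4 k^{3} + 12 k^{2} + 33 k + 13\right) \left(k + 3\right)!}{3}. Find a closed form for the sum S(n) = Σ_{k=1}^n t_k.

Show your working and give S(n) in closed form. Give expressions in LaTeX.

Compute t_(k+1)/t_k: get (4*k**4 + 40*k**3 + 165*k**2 + 338*k + 248)/(3*(4*k**3 + 12*k**2 + 33*k + 13)).
Take A(k)=k/3 + 4/3, B(k)=1, C(k)=k**3 + 3*k**2 + 33*k/4 + 13/4.
Key eq: (k/3 + 4/3)·f(k+1) = (1)·f(k) + (k**3 + 3*k**2 + 33*k/4 + 13/4).
d = 2 from the (1,0,3) case.
A polynomial solution: f(k) = 3*(4*k**2 - 3)/4.
Then R = B(k−1)f/C = 3*(4*k**2 - 3)/(4*k**3 + 12*k**2 + 33*k + 13), so s_k = R(k)·t_k = -(4*k**2 - 3)*factorial(k + 3)/3**k.
Check: Δs_k = -(4*k**3 + 12*k**2 + 33*k + 13)*factorial(k + 3)/(3*3**k). ✓
Telescope: S(n) = s_(n+1) − s_(1) = -3**(-n - 1)*(4*n**2 + 8*n + 1)*factorial(n + 4) − (-8) = (24*3**n - 4*n**6*factorial(n) - 48*n**5*factorial(n) - 221*n**4*factorial(n) - 490*n**3*factorial(n) - 531*n**2*factorial(n) - 242*n*factorial(n) - 24*factorial(n))/(3*3**n).

S(n) = \frac{3^{- n} \left(24 \cdot 3^{n} - 4 n^{6} n! - 48 n^{5} n! - 221 n^{4} n! - 490 n^{3} n! - 531 n^{2} n! - 242 n n! - 24 n!\right)}{3}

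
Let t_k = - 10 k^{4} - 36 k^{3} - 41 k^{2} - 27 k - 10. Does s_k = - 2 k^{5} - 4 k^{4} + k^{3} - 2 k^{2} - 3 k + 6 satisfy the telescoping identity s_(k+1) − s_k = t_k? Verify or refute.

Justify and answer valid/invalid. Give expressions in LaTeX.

s_(k+1) = -2*k**5 - 14*k**4 - 35*k**3 - 43*k**2 - 30*k - 4
s_(k+1) − s_k = -10*k**4 - 36*k**3 - 41*k**2 - 27*k - 10
(s_(k+1) − s_k) − t_k = 0

valid; difference matches t_k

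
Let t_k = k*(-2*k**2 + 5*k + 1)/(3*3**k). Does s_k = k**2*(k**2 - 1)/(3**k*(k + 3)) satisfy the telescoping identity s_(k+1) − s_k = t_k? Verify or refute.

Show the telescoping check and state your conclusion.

Invalid: residual 2*k*(2*k**3 + 4*k**2 - 19*k - 3)/(3*3**k*(k**2 + 7*k + 12)) ≠ 0.

s_(k+1) = (k + 1)**2*((k + 1)**2 - 1)/(3*3**k*(k + 4))
s_(k+1) − s_k = k*(-2*k**4 - 5*k**3 + 20*k**2 + 29*k + 6)/(3*3**k*(k**2 + 7*k + 12))
(s_(k+1) − s_k) − t_k = 2*k*(2*k**3 + 4*k**2 - 19*k - 3)/(3*3**k*(k**2 + 7*k + 12))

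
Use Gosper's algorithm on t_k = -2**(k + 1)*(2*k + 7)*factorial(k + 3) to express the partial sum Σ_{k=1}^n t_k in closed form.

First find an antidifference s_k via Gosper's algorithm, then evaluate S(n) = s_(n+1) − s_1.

t_(k+1)/t_k = 2*(k + 4)*(2*k + 9)/(2*k + 7).
Factor: A=2*k + 8; B=1; C=k + 7/2.
Need (2*k + 8)·f(k+1) − (1)·f(k) = k + 7/2.
deg f ≤ 0 (via 1,0,1).
A polynomial solution: f(k) = 1/2.
Then R = B(k−1)f/C = 1/(2*k + 7), so s_k = R(k)·t_k = -2**(k + 1)*factorial(k + 3).
Δs = -2**(k + 1)*(2*k + 7)*factorial(k + 3), as required.
Evaluate: s_(n+1) = -2**(n + 2)*factorial(n + 4); subtract s_(1) = -96 ⇒ S(n) = -4*2**n*factorial(n + 4) + 96.

S(n) = -4*2**n*factorial(n + 4) + 96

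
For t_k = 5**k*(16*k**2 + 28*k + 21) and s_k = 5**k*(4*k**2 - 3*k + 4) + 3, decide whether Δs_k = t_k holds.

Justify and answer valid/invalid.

s_(k+1) = 5**(k + 1)*(-3*k + 4*(k + 1)**2 + 1) + 3
s_(k+1) − s_k = 5**k*(16*k**2 + 28*k + 21)
(s_(k+1) − s_k) − t_k = 0

valid (s_(k+1) − s_k reduces to t_k)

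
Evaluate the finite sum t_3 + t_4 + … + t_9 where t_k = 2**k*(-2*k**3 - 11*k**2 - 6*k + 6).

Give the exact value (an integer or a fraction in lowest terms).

Σ = -1920744

Ratio r(k) = 2*(2*k**3 + 17*k**2 + 34*k + 13)/(2*k**3 + 11*k**2 + 6*k - 6).
Gosper form: A/B · C(k+1)/C(k) with A=2, B=1, C=k**3 + 11*k**2/2 + 3*k - 3.
Key eq: (2)·f(k+1) = (1)·f(k) + (k**3 + 11*k**2/2 + 3*k - 3).
d = 3 from the (0,0,3) case.
Match coefficients ⇒ f(k) = (2*k**3 - k**2 - 2*k - 4)/2.
So s_k = (B(k−1)f/C)·t_k = ((2*k**3 - k**2 - 2*k - 4)/((2*k - 1)*(k**2 + 6*k + 6)))·t_k = 2**k*(-2*k**3 + k**2 + 2*k + 4).
Δs = 2**k*(-2*k**3 - 11*k**2 - 6*k + 6), as required.
Telescoping: Σ = s_(10) − s_(3) = -1921024 − (-280) = -1920744.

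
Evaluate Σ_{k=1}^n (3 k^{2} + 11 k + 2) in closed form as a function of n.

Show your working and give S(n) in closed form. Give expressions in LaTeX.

S(n) = n \left(n^{2} + 7 n + 8\right)

r(k) = (3*k**2 + 17*k + 16)/(3*k**2 + 11*k + 2) after simplifying.
Take A(k)=1, B(k)=1, C(k)=k**2 + 11*k/3 + 2/3.
Set up (1)·f(k+1) − (1)·f(k) − (k**2 + 11*k/3 + 2/3) = 0.
From deg A=0, deg B=0, deg C=2: d=3.
Solve for f: f(k) = k*(k**2 + 4*k - 3)/3 (degree 3 ≤ 3).
Then R = B(k−1)f/C = k*(k**2 + 4*k - 3)/(3*k**2 + 11*k + 2), so s_k = R(k)·t_k = k*(k**2 + 4*k - 3).
Check: Δs_k = 3*k**2 + 11*k + 2. ✓
Σ_(k=1)^n t_k = s_(n+1) − s_(1) = (n**3 + 7*n**2 + 8*n + 2) − (2), i.e. n*(n**2 + 7*n + 8).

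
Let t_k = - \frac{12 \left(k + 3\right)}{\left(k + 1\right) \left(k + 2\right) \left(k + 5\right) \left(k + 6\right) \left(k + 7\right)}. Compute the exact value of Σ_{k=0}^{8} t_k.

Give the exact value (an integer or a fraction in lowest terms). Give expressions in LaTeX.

Σ = -23/175

Step 1: r(k) = (k + 1)*(k + 4)*(k + 5)/((k + 3)**2*(k + 8)).
Gosper form: A/B · C(k+1)/C(k) with A=k + 1, B=k + 8, C=k**3 + 10*k**2 + 33*k + 36.
Set up (k + 1)·f(k+1) − (k + 7)·f(k) − (k**3 + 10*k**2 + 33*k + 36) = 0.
From deg A=1, deg B=1, deg C=3: d=6.
Coefficient equations give f(k) = k*(k + 2)*(k + 3)*(k + 4)*(k**2 + 12*k + 41)/90.
R(k) = B(k−1)·f(k)/C(k) = k*(k + 2)*(k + 7)*(k**2 + 12*k + 41)/(90*(k + 3)); s_k = R·t_k = 2*k*(-k**2 - 12*k - 41)/(15*(k**3 + 12*k**2 + 41*k + 30)).
Δs = 12*(-k - 3)/(k**5 + 21*k**4 + 163*k**3 + 567*k**2 + 844*k + 420), as required.
Telescoping: Σ = s_(9) − s_(0) = -23/175 − (0) = -23/175.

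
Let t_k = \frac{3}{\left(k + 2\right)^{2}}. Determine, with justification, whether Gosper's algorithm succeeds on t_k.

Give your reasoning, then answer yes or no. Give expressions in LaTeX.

t_(k+1)/t_k = (k + 2)**2/(k + 3)**2.
A = k**2 + 4*k + 4, B = k**2 + 6*k + 9, C = 1.
Solve (k**2 + 4*k + 4)·f(k+1) − (k**2 + 4*k + 4)·f(k) = 1.
d = 0 from the (2,2,0) case.
f = c0 ⇒ A·f(k+1) − B(k−1)·f(k) − C = -1. The system {-1 = 0} is inconsistent; no antidifference.

No — key equation has no polynomial f.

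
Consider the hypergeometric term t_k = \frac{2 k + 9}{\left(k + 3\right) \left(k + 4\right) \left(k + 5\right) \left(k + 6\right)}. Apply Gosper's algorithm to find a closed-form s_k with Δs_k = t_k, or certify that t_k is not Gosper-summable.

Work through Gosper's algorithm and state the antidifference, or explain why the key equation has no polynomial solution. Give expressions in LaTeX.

t_(k+1)/t_k = (k + 3)*(2*k + 11)/((k + 7)*(2*k + 9)).
So A=k + 3 and B=k + 7, with C=k + 9/2.
Set up (k + 3)·f(k+1) − (k + 6)·f(k) − (k + 9/2) = 0.
d = 3 from the (1,1,1) case.
Coefficient equations give f(k) = k*(k + 4)*(k + 8)/30.
Certificate R = B(k−1)f/C = k*(k + 4)*(k + 6)*(k + 8)/(15*(2*k + 9)) gives s_k = k*(k + 8)/(15*(k**2 + 8*k + 15)).
Check: Δs_k = (2*k + 9)/(k**4 + 18*k**3 + 119*k**2 + 342*k + 360). ✓

s_k = \frac{k \left(k + 8\right)}{15 \left(k^{2} + 8 k + 15\right)}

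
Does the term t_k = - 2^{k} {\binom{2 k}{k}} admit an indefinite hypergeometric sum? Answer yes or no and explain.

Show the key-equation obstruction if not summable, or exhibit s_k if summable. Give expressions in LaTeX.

No; the degree bound rules out any f.

The ratio is 4*(2*k + 1)/(k + 1).
Factor: A=8*k + 4; B=k + 1; C=1.
f must satisfy (8*k + 4)·f(k+1) − (k)·f(k) = 1.
From deg A=1, deg B=1, deg C=0: d=-1.
Bound -1 < 0, so the key equation has no polynomial solution.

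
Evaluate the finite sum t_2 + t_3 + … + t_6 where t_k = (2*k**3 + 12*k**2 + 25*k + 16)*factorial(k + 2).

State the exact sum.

Σ = 45359640

Ratio r(k) = (2*k**4 + 24*k**3 + 109*k**2 + 220*k + 165)/(2*k**3 + 12*k**2 + 25*k + 16).
A = k + 3, B = 1, C = k**3 + 6*k**2 + 25*k/2 + 8.
Need (k + 3)·f(k+1) − (1)·f(k) = k**3 + 6*k**2 + 25*k/2 + 8.
Degrees (1,0,3) ⇒ d ≤ 2.
Solving with deg f ≤ 2: f(k) = (2*k**2 + 4*k - 1)/2.
So s_k = (B(k−1)f/C)·t_k = ((2*k**2 + 4*k - 1)/(2*k**3 + 12*k**2 + 25*k + 16))·t_k = (2*k**2 + 4*k - 1)*factorial(k + 2).
Check: Δs_k = (2*k**3 + 12*k**2 + 25*k + 16)*factorial(k + 2). ✓
Sum = s_(7) − s_(2); s_(7) = 45360000, s_(2) = 360 ⇒ 45359640.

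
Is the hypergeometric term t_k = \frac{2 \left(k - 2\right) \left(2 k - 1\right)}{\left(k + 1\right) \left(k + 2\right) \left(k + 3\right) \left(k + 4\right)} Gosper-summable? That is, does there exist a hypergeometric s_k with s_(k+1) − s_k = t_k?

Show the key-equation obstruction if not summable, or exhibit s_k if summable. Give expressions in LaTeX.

The ratio is (k - 1)*(k + 1)*(2*k + 1)/((k - 2)*(k + 5)*(2*k - 1)).
Gosper form: A/B · C(k+1)/C(k) with A=k + 1, B=k + 5, C=k**2 - 5*k/2 + 1.
Need (k + 1)·f(k+1) − (k + 4)·f(k) = k**2 - 5*k/2 + 1.
Bound: deg f ≤ 3.
Coefficient equations give f(k) = k*(k**2 - 2*k + 9)/8.
R(k) = B(k−1)·f(k)/C(k) = k*(k + 4)*(k**2 - 2*k + 9)/(4*(k - 2)*(2*k - 1)); s_k = R·t_k = k*(k**2 - 2*k + 9)/(2*(k**3 + 6*k**2 + 11*k + 6)).
Check: Δs_k = 2*(2*k**2 - 5*k + 2)/(k**4 + 10*k**3 + 35*k**2 + 50*k + 24). ✓

Yes. s_k = \frac{k \left(k^{2} - 2 k + 9\right)}{2 \left(k^{3} + 6 k^{2} + 11 k + 6\right)}.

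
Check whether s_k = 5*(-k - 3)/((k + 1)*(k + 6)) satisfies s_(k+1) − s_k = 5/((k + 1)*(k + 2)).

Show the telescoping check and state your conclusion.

s_(k+1) = 5*(-k - 4)/((k + 2)*(k + 7))
s_(k+1) − s_k = 5*(k**2 + 7*k + 18)/(k**4 + 16*k**3 + 83*k**2 + 152*k + 84)
(s_(k+1) − s_k) − t_k = 30*(-k - 4)/(k**4 + 16*k**3 + 83*k**2 + 152*k + 84)

Invalid: residual 30*(-k - 4)/(k**4 + 16*k**3 + 83*k**2 + 152*k + 84) ≠ 0.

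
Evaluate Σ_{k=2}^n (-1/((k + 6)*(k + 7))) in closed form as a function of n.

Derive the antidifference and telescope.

Step 1: r(k) = (k + 6)/(k + 8).
Normal form (A,B,C) = (k + 6, k + 8, 1).
Key eq: (k + 6)·f(k+1) = (k + 7)·f(k) + (1).
From deg A=1, deg B=1, deg C=0: d=1.
A polynomial solution: f(k) = k/6.
So s_k = (B(k−1)f/C)·t_k = (k*(k + 7)/6)·t_k = -k/(6*k + 36).
s_(k+1) − s_k = -1/(k**2 + 13*k + 42) = t_k.
Σ_(k=2)^n t_k = s_(n+1) − s_(2) = ((-n - 1)/(6*(n + 7))) − (-1/24), i.e. (1 - n)/(8*(n + 7)).

S(n) = (1 - n)/(8*(n + 7))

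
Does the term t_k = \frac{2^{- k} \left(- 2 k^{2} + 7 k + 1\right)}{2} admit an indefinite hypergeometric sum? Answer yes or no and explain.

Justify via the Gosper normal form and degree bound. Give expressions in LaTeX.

r(k) = (2*k**2 - 3*k - 6)/(2*(2*k**2 - 7*k - 1)) after simplifying.
Gosper form: A/B · C(k+1)/C(k) with A=1/2, B=1, C=k**2 - 7*k/2 - 1/2.
Solve (1/2)·f(k+1) − (1)·f(k) = k**2 - 7*k/2 - 1/2.
deg f ≤ 2 (via 0,0,2).
Solve for f: f(k) = -(k - 2)*(2*k + 1) (degree 2 ≤ 2).
Certificate R = B(k−1)f/C = -2*(k - 2)*(2*k + 1)/(2*k**2 - 7*k - 1) gives s_k = (2*k**2 - 3*k - 2)/2**k.
Check: Δs_k = (-2*k**2 + 7*k + 1)/(2*2**k). ✓

Yes. s_k = 2^{- k} \left(2 k^{2} - 3 k - 2\right).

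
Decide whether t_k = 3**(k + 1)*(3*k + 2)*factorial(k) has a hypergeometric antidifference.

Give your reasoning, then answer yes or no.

Step 1: r(k) = 3*(k + 1)*(3*k + 5)/(3*k + 2).
So A=3*k + 3 and B=1, with C=k + 2/3.
f must satisfy (3*k + 3)·f(k+1) − (1)·f(k) = k + 2/3.
Degrees (1,0,1) ⇒ d ≤ 0.
A polynomial solution: f(k) = 1/3.
Get s_k = R·t_k = 3**(k + 1)*factorial(k) with R(k) = B(k−1)f(k)/C(k) = 1/(3*k + 2).
s_(k+1) − s_k = 3**(k + 1)*(3*k + 2)*factorial(k) = t_k.

Yes. s_k = 3**(k + 1)*factorial(k).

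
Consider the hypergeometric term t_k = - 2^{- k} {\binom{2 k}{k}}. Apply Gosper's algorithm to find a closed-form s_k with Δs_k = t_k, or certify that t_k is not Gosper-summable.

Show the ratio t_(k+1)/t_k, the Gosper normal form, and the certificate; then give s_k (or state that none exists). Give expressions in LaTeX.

The ratio is (2*k + 1)/(k + 1).
Normal form (A,B,C) = (2*k + 1, k + 1, 1).
Set up (2*k + 1)·f(k+1) − (k)·f(k) − (1) = 0.
Degrees (1,1,0) ⇒ d ≤ -1.
deg f ≤ -1 is impossible — no certificate.

no hypergeometric antidifference exists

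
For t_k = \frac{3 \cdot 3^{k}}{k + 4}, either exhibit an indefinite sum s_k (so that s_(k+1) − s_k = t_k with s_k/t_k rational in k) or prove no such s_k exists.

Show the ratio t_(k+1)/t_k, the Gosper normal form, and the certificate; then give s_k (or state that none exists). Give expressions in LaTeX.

Step 1: r(k) = 3*(k + 4)/(k + 5).
Normal form (A,B,C) = (3*k + 12, k + 5, 1).
Key eq: (3*k + 12)·f(k+1) = (k + 4)·f(k) + (1).
d = -1 from the (1,1,0) case.
d = -1 < 0 ⇒ no nonzero polynomial f; not summable.

no hypergeometric antidifference exists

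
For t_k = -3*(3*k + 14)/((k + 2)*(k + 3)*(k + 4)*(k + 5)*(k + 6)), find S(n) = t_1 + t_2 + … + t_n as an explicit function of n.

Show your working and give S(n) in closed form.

The ratio is (k + 2)*(3*k + 17)/((k + 7)*(3*k + 14)).
Take A(k)=k + 2, B(k)=k + 7, C(k)=k + 14/3.
Set up (k + 2)·f(k+1) − (k + 6)·f(k) − (k + 14/3) = 0.
Bound: deg f ≤ 4.
Coefficient equations give f(k) = k*(k + 4)*(k**2 + 10*k + 31)/90.
Then R = B(k−1)f/C = k*(k + 4)*(k + 6)*(k**2 + 10*k + 31)/(30*(3*k + 14)), so s_k = R(k)·t_k = k*(-k**2 - 10*k - 31)/(10*(k**3 + 10*k**2 + 31*k + 30)).
s_(k+1) − s_k = 3*(-3*k - 14)/(k**5 + 20*k**4 + 155*k**3 + 580*k**2 + 1044*k + 720) = t_k.
Σ_(k=1)^n t_k = s_(n+1) − s_(1) = ((-n**3 - 13*n**2 - 54*n - 42)/(10*(n**3 + 13*n**2 + 54*n + 72))) − (-7/120), i.e. n*(-n**2 - 13*n - 54)/(24*(n**3 + 13*n**2 + 54*n + 72)).

S(n) = n*(-n**2 - 13*n - 54)/(24*(n**3 + 13*n**2 + 54*n + 72))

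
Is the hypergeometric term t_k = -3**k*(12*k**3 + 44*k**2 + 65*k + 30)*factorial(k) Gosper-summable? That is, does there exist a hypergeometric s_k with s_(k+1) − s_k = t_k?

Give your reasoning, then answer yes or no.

Ratio r(k) = 3*(12*k**4 + 92*k**3 + 269*k**2 + 340*k + 151)/(12*k**3 + 44*k**2 + 65*k + 30).
Factor: A=3*k + 3; B=1; C=k**3 + 11*k**2/3 + 65*k/12 + 5/2.
Key eq: (3*k + 3)·f(k+1) = (1)·f(k) + (k**3 + 11*k**2/3 + 65*k/12 + 5/2).
Degrees (1,0,3) ⇒ d ≤ 2.
Solving with deg f ≤ 2: f(k) = (4*k**2 + 4*k + 3)/12.
So s_k = (B(k−1)f/C)·t_k = ((4*k**2 + 4*k + 3)/(12*k**3 + 44*k**2 + 65*k + 30))·t_k = -3**k*(4*k**2 + 4*k + 3)*factorial(k).
Δs = -3**k*(12*k**3 + 44*k**2 + 65*k + 30)*factorial(k), as required.

Yes. s_k = -3**k*(4*k**2 + 4*k + 3)*factorial(k).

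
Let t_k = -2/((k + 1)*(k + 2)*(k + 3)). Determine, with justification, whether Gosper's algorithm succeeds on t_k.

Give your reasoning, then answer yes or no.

Yes. s_k = k*(-k - 3)/(2*(k + 1)*(k + 2)).

Compute t_(k+1)/t_k: get (k + 1)/(k + 4).
So A=k + 1 and B=k + 4, with C=1.
f must satisfy (k + 1)·f(k+1) − (k + 3)·f(k) = 1.
Bound: deg f ≤ 2.
Coefficient equations give f(k) = k*(k + 3)/4.
R(k) = B(k−1)·f(k)/C(k) = k*(k + 3)**2/4; s_k = R·t_k = k*(-k - 3)/(2*(k + 1)*(k + 2)).
Verify: -2/(k**3 + 6*k**2 + 11*k + 6) matches t_k.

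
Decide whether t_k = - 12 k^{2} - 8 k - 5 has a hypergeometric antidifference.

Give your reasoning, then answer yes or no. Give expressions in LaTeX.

r(k) = (12*k**2 + 32*k + 25)/(12*k**2 + 8*k + 5) after simplifying.
Factor: A=1; B=1; C=k**2 + 2*k/3 + 5/12.
Set up (1)·f(k+1) − (1)·f(k) − (k**2 + 2*k/3 + 5/12) = 0.
deg f ≤ 3 (via 0,0,2).
Solve for f: f(k) = k*(4*k**2 - 2*k + 3)/12 (degree 3 ≤ 3).
Then R = B(k−1)f/C = k*(4*k**2 - 2*k + 3)/(12*k**2 + 8*k + 5), so s_k = R(k)·t_k = k*(-4*k**2 + 2*k - 3).
s_(k+1) − s_k = -12*k**2 - 8*k - 5 = t_k.

Yes. s_k = k \left(- 4 k^{2} + 2 k - 3\right).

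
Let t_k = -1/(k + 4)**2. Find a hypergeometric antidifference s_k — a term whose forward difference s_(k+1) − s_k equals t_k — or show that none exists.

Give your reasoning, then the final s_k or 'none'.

no hypergeometric antidifference exists

The ratio is (k + 4)**2/(k + 5)**2.
Gosper form: A/B · C(k+1)/C(k) with A=k**2 + 8*k + 16, B=k**2 + 10*k + 25, C=1.
Key eq: (k**2 + 8*k + 16)·f(k+1) = (k**2 + 8*k + 16)·f(k) + (1).
deg f ≤ 0 (via 2,2,0).
Write f(k) = c0. Then LHS − RHS = -1, requiring -1 = 0: contradictory. No certificate.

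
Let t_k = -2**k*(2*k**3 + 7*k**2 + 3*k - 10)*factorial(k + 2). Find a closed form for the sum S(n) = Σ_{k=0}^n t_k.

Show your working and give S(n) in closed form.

Step 1: r(k) = 2*(2*k**4 + 19*k**3 + 62*k**2 + 71*k + 6)/(2*k**3 + 7*k**2 + 3*k - 10).
A = 2*k + 6, B = 1, C = k**3 + 7*k**2/2 + 3*k/2 - 5.
Need (2*k + 6)·f(k+1) − (1)·f(k) = k**3 + 7*k**2/2 + 3*k/2 - 5.
From deg A=1, deg B=0, deg C=3: d=2.
A polynomial solution: f(k) = (k - 2)*(k + 1)/2.
R(k) = B(k−1)·f(k)/C(k) = (k - 2)*(k + 1)/(2*k**3 + 7*k**2 + 3*k - 10); s_k = R·t_k = -2**k*(k - 2)*(k + 1)*factorial(k + 2).
Check: Δs_k = -2**k*(2*k**3 + 7*k**2 + 3*k - 10)*factorial(k + 2). ✓
Evaluate: s_(n+1) = -2**(n + 1)*(n - 1)*(n + 2)*factorial(n + 3); subtract s_(0) = 4 ⇒ S(n) = -2*2**n*n**2*factorial(n + 3) - 2*2**n*n*factorial(n + 3) + 4*2**n*factorial(n + 3) - 4.

S(n) = -2*2**n*n**2*factorial(n + 3) - 2*2**n*n*factorial(n + 3) + 4*2**n*factorial(n + 3) - 4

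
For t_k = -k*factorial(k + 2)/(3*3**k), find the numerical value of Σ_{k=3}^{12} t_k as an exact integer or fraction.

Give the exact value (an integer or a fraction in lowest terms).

Σ = -1793782280/2187

The ratio is (k + 1)*(k + 3)/(3*k).
A = k/3 + 1, B = 1, C = k.
f must satisfy (k/3 + 1)·f(k+1) − (1)·f(k) = k.
From deg A=1, deg B=0, deg C=1: d=0.
Match coefficients ⇒ f(k) = 3.
Get s_k = R·t_k = -factorial(k + 2)/3**k with R(k) = B(k−1)f(k)/C(k) = 3/k.
Check: Δs_k = -k*factorial(k + 2)/(3*3**k). ✓
Sum = s_(13) − s_(3); s_(13) = -1793792000/2187, s_(3) = -40/9 ⇒ -1793782280/2187.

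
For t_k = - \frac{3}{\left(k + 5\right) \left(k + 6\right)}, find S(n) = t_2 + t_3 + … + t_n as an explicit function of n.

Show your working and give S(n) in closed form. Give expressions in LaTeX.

Ratio r(k) = (k + 5)/(k + 7).
Normal form (A,B,C) = (k + 5, k + 7, 1).
Need (k + 5)·f(k+1) − (k + 6)·f(k) = 1.
From deg A=1, deg B=1, deg C=0: d=1.
Match coefficients ⇒ f(k) = k/5.
R(k) = B(k−1)·f(k)/C(k) = k*(k + 6)/5; s_k = R·t_k = -3*k/(5*k + 25).
Verify: -3/(k**2 + 11*k + 30) matches t_k.
Evaluate: s_(n+1) = 3*(-n - 1)/(5*(n + 6)); subtract s_(2) = -6/35 ⇒ S(n) = 3*(1 - n)/(7*(n + 6)).

S(n) = \frac{3 \left(1 - n\right)}{7 \left(n + 6\right)}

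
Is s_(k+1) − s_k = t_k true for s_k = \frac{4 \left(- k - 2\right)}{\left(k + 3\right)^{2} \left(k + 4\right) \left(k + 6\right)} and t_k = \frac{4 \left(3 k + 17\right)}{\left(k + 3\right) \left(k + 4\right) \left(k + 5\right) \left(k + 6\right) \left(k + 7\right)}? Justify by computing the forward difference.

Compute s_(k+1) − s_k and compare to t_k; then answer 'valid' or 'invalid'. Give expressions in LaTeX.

s_(k+1) = 4*(-k - 3)/((k + 4)**2*(k + 5)*(k + 7))
s_(k+1) − s_k = 4*(3*k**3 + 34*k**2 + 117*k + 118)/(k**7 + 32*k**6 + 432*k**5 + 3190*k**4 + 13919*k**3 + 35898*k**2 + 50688*k + 30240)
(s_(k+1) − s_k) − t_k = 8*(-2*k**2 - 19*k - 43)/(k**7 + 32*k**6 + 432*k**5 + 3190*k**4 + 13919*k**3 + 35898*k**2 + 50688*k + 30240)

Invalid: residual \frac{8 \left(- 2 k^{2} - 19 k - 43\right)}{k^{7} + 32 k^{6} + 432 k^{5} + 3190 k^{4} + 13919 k^{3} + 35898 k^{2} + 50688 k + 30240} ≠ 0.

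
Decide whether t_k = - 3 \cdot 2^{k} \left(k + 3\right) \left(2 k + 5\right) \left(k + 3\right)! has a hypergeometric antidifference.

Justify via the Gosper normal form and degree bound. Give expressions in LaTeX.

Yes. s_k = - 3 \cdot 2^{k} \left(k + 1\right) \left(k + 3\right)!.

Step 1: r(k) = (k + 4)**2*(4*k + 14)/((k + 3)*(2*k + 5)).
Take A(k)=2*k + 8, B(k)=1, C(k)=k**2 + 11*k/2 + 15/2.
Set up (2*k + 8)·f(k+1) − (1)·f(k) − (k**2 + 11*k/2 + 15/2) = 0.
Degrees (1,0,2) ⇒ d ≤ 1.
Coefficient equations give f(k) = (k + 1)/2.
Certificate R = B(k−1)f/C = (k + 1)/((k + 3)*(2*k + 5)) gives s_k = -3*2**k*(k + 1)*factorial(k + 3).
Check: Δs_k = -3*2**k*(k + 3)*(2*k + 5)*factorial(k + 3). ✓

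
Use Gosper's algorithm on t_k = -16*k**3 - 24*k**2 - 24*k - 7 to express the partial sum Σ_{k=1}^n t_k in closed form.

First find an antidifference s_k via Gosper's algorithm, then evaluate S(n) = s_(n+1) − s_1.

Step 1: r(k) = (16*k**3 + 72*k**2 + 120*k + 71)/(16*k**3 + 24*k**2 + 24*k + 7).
Take A(k)=1, B(k)=1, C(k)=k**3 + 3*k**2/2 + 3*k/2 + 7/16.
Need (1)·f(k+1) − (1)·f(k) = k**3 + 3*k**2/2 + 3*k/2 + 7/16.
Degrees (0,0,3) ⇒ d ≤ 4.
Coefficient equations give f(k) = k*(4*k**3 + 4*k - 1)/16.
So s_k = (B(k−1)f/C)·t_k = (k*(4*k**3 + 4*k - 1)/(16*k**3 + 24*k**2 + 24*k + 7))·t_k = k*(-4*k**3 - 4*k + 1).
s_(k+1) − s_k = -16*k**3 - 24*k**2 - 24*k - 7 = t_k.
Σ_(k=1)^n t_k = s_(n+1) − s_(1) = (-4*n**4 - 16*n**3 - 28*n**2 - 23*n - 7) − (-7), i.e. n*(-4*n**3 - 16*n**2 - 28*n - 23).

S(n) = n*(-4*n**3 - 16*n**2 - 28*n - 23)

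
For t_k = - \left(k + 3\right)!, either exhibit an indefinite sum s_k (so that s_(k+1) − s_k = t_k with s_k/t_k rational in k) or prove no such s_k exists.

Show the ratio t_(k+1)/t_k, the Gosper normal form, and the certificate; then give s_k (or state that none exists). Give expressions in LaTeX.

none (Gosper's algorithm certifies no s_k)

Compute t_(k+1)/t_k: get k + 4.
Take A(k)=k + 4, B(k)=1, C(k)=1.
Key eq: (k + 4)·f(k+1) = (1)·f(k) + (1).
d = -1 from the (1,0,0) case.
Negative degree bound (-1): no f exists, t_k not Gosper-summable.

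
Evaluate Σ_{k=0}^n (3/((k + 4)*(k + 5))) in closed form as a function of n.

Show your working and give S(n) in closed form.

Step 1: r(k) = (k + 4)/(k + 6).
Take A(k)=k + 4, B(k)=k + 6, C(k)=1.
Key eq: (k + 4)·f(k+1) = (k + 5)·f(k) + (1).
d = 1 from the (1,1,0) case.
Solving with deg f ≤ 1: f(k) = k/4.
Certificate R = B(k−1)f/C = k*(k + 5)/4 gives s_k = 3*k/(4*(k + 4)).
Verify: 3/(k**2 + 9*k + 20) matches t_k.
Evaluate: s_(n+1) = 3*(n + 1)/(4*(n + 5)); subtract s_(0) = 0 ⇒ S(n) = 3*(n + 1)/(4*(n + 5)).

S(n) = 3*(n + 1)/(4*(n + 5))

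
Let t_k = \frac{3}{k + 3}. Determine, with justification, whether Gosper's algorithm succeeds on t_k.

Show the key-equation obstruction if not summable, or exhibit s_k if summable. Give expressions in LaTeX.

t_(k+1)/t_k = (k + 3)/(k + 4).
A = k + 3, B = k + 4, C = 1.
f must satisfy (k + 3)·f(k+1) − (k + 3)·f(k) = 1.
d = 0 from the (1,1,0) case.
Write f(k) = c0. Then LHS − RHS = -1, requiring -1 = 0: contradictory. No certificate.

No — the linear system for f has no solution.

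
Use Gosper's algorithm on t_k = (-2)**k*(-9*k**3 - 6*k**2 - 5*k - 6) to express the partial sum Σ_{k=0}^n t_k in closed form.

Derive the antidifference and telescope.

Step 1: r(k) = 2*(-9*k**3 - 33*k**2 - 44*k - 26)/(9*k**3 + 6*k**2 + 5*k + 6).
A = -2, B = 1, C = k**3 + 2*k**2/3 + 5*k/9 + 2/3.
Need (-2)·f(k+1) − (1)·f(k) = k**3 + 2*k**2/3 + 5*k/9 + 2/3.
From deg A=0, deg B=0, deg C=3: d=3.
A polynomial solution: f(k) = -(3*k**3 - 4*k**2 + k + 2)/9.
Get s_k = R·t_k = (-2)**k*(3*k**3 - 4*k**2 + k + 2) with R(k) = B(k−1)f(k)/C(k) = -(3*k**3 - 4*k**2 + k + 2)/(9*k**3 + 6*k**2 + 5*k + 6).
Check: Δs_k = (-2)**k*(-9*k**3 - 6*k**2 - 5*k - 6). ✓
Σ_(k=0)^n t_k = s_(n+1) − s_(0) = ((-2)**(n + 1)*(3*n**3 + 5*n**2 + 2*n + 2)) − (2), i.e. -6*(-2)**n*n**3 - 10*(-2)**n*n**2 - 4*(-2)**n*n - 4*(-2)**n - 2.

S(n) = -6*(-2)**n*n**3 - 10*(-2)**n*n**2 - 4*(-2)**n*n - 4*(-2)**n - 2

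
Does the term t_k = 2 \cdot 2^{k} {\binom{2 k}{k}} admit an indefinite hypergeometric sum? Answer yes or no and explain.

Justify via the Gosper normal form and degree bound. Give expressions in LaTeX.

No. Not Gosper-summable.

t_(k+1)/t_k = 4*(2*k + 1)/(k + 1).
Take A(k)=8*k + 4, B(k)=k + 1, C(k)=1.
Solve (8*k + 4)·f(k+1) − (k)·f(k) = 1.
Bound: deg f ≤ -1.
d = -1 < 0 ⇒ no nonzero polynomial f; not summable.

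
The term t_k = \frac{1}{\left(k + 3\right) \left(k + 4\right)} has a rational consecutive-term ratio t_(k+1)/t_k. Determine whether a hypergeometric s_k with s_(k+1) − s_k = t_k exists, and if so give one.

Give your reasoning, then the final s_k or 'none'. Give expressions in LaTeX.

The ratio is (k + 3)/(k + 5).
Normal form (A,B,C) = (k + 3, k + 5, 1).
Need (k + 3)·f(k+1) − (k + 4)·f(k) = 1.
From deg A=1, deg B=1, deg C=0: d=1.
Match coefficients ⇒ f(k) = k/3.
Certificate R = B(k−1)f/C = k*(k + 4)/3 gives s_k = k/(3*(k + 3)).
s_(k+1) − s_k = 1/(k**2 + 7*k + 12) = t_k.

s_k = \frac{k}{3 \left(k + 3\right)}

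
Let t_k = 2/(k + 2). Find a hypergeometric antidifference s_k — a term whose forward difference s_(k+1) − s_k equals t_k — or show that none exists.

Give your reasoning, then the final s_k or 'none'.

Ratio r(k) = (k + 2)/(k + 3).
Factor: A=k + 2; B=k + 3; C=1.
Set up (k + 2)·f(k+1) − (k + 2)·f(k) − (1) = 0.
Degrees (1,1,0) ⇒ d ≤ 0.
f = c0 ⇒ A·f(k+1) − B(k−1)·f(k) − C = -1. The system {-1 = 0} is inconsistent; no antidifference.

no hypergeometric antidifference exists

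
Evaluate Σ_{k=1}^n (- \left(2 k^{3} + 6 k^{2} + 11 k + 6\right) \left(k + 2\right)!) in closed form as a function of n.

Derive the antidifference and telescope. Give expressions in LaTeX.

S(n) = - 2 n^{2} \left(n + 3\right)! - 2 n \left(n + 3\right)! - 3 \left(n + 3\right)! + 18

The ratio is (2*k**4 + 18*k**3 + 65*k**2 + 112*k + 75)/(2*k**3 + 6*k**2 + 11*k + 6).
Normal form (A,B,C) = (k + 3, 1, k**3 + 3*k**2 + 11*k/2 + 3).
Set up (k + 3)·f(k+1) − (1)·f(k) − (k**3 + 3*k**2 + 11*k/2 + 3) = 0.
deg f ≤ 2 (via 1,0,3).
Coefficient equations give f(k) = (2*k**2 - 2*k + 3)/2.
Get s_k = R·t_k = -(2*k**2 - 2*k + 3)*factorial(k + 2) with R(k) = B(k−1)f(k)/C(k) = (2*k**2 - 2*k + 3)/(2*k**3 + 6*k**2 + 11*k + 6).
Δs = -(2*k**3 + 6*k**2 + 11*k + 6)*factorial(k + 2), as required.
Telescope: S(n) = s_(n+1) − s_(1) = -(2*n**2 + 2*n + 3)*factorial(n + 3) − (-18) = -2*n**2*factorial(n + 3) - 2*n*factorial(n + 3) - 3*factorial(n + 3) + 18.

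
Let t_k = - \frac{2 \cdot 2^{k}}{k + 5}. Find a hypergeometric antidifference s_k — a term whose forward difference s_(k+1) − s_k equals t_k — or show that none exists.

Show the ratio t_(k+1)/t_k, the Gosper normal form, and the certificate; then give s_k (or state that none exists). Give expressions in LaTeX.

Step 1: r(k) = 2*(k + 5)/(k + 6).
Factor: A=2*k + 10; B=k + 6; C=1.
Need (2*k + 10)·f(k+1) − (k + 5)·f(k) = 1.
Degrees (1,1,0) ⇒ d ≤ -1.
deg f ≤ -1 is impossible — no certificate.

not Gosper-summable; s_k does not exist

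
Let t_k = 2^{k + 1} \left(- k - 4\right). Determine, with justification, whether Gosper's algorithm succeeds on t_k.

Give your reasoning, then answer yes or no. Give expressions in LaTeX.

Yes. s_k = 2^{k + 1} \left(- k - 2\right).

Step 1: r(k) = 2*(k + 5)/(k + 4).
Factor: A=2; B=1; C=k + 4.
Solve (2)·f(k+1) − (1)·f(k) = k + 4.
deg f ≤ 1 (via 0,0,1).
Solving with deg f ≤ 1: f(k) = k + 2.
Then R = B(k−1)f/C = (k + 2)/(k + 4), so s_k = R(k)·t_k = 2**(k + 1)*(-k - 2).
Check: Δs_k = 2**(k + 1)*(-k - 4). ✓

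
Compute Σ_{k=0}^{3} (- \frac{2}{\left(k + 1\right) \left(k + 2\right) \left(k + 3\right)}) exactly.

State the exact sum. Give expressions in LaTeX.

Σ = -7/15

r(k) = (k + 1)/(k + 4) after simplifying.
Normal form (A,B,C) = (k + 1, k + 4, 1).
Set up (k + 1)·f(k+1) − (k + 3)·f(k) − (1) = 0.
From deg A=1, deg B=1, deg C=0: d=2.
Coefficient equations give f(k) = k*(k + 3)/4.
Certificate R = B(k−1)f/C = k*(k + 3)**2/4 gives s_k = k*(-k - 3)/(2*(k + 1)*(k + 2)).
Check: Δs_k = -2/(k**3 + 6*k**2 + 11*k + 6). ✓
Telescoping: Σ = s_(4) − s_(0) = -7/15 − (0) = -7/15.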